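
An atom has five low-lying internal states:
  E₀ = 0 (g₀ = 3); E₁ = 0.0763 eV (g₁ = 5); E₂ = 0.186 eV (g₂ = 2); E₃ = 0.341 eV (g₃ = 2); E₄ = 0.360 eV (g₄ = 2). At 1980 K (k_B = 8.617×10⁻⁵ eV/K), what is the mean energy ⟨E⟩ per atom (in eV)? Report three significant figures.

0.0743 eV

k_BT = 8.617×10⁻⁵ × 1980 K = 0.17062 eV.
Eᵢ/kT = 0, 0.44719, 1.0901, 1.9986, 2.1100.
Z = Σ gᵢe^(−Eᵢ/kT) = 3·e^(−0) + 5·e^(−0.44719) + 2·e^(−1.0901) + 2·e^(−1.9986) + 2·e^(−2.1100) = 3.0000 + 3.1971 + 0.67237 + 0.27105 + 0.24248 = 7.3830.
⟨E⟩ = Σ Eᵢ gᵢe^(−Eᵢ/kT) / Z = (0·3.0000 + 0.0763·3.1971 + 0.186·0.67237 + 0.341·0.27105 + 0.360·0.24248) / 7.3830 = 0.0743 eV.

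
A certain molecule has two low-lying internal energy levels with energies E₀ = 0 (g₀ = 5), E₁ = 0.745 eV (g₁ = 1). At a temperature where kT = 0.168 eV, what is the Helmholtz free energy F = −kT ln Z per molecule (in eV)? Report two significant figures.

Eᵢ/kT = 0, 4.435.
Z = Σ gᵢe^(−Eᵢ/kT) = 5·e^(−0) + 1·e^(−4.435) = 5.000 + 0.01186 = 5.012.
F = −kT ln Z = −0.168 × ln(5.012) = −0.168 × 1.612 = -0.27 eV.

-0.27 eV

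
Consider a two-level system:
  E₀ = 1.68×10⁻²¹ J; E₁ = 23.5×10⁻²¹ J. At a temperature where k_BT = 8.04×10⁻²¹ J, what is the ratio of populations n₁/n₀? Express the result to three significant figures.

0.0663

n₁/n₀ = exp[−(E₁−E₀)/kT] = exp(−(21.82 ×10⁻²¹ J)/(8.04 ×10⁻²¹ J)) = exp(-2.7139) = 0.0663.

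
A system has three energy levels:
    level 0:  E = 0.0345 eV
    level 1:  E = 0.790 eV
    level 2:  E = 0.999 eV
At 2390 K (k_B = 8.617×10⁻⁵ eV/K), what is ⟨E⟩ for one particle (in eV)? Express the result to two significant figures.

0.062 eV

k_BT = 8.617×10⁻⁵ × 2390 K = 0.2059 eV.
Eᵢ/kT = 0.1676, 3.837, 4.852.
Z = Σ e^(−Eᵢ/kT) = e^(−0.1676) + e^(−3.837) + e^(−4.852) = 0.8457 + 0.02156 + 0.007813 = 0.8751.
⟨E⟩ = Σ Eᵢ e^(−Eᵢ/kT) / Z = (0.0345·0.8457 + 0.790·0.02156 + 0.999·0.007813) / 0.8751 = 0.062 eV.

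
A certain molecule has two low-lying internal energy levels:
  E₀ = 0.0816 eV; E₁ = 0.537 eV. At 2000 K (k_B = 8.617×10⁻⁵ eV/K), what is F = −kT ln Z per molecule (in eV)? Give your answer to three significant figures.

0.0697 eV

k_BT = 8.617×10⁻⁵ × 2000 K = 0.17234 eV.
Eᵢ/kT = 0.47348, 3.1159.
Z = Σ e^(−Eᵢ/kT) = e^(−0.47348) + e^(−3.1159) = 0.62283 + 0.044339 = 0.66717.
F = −kT ln Z = −0.17234 × ln(0.66717) = −0.17234 × -0.40471 = 0.0697 eV.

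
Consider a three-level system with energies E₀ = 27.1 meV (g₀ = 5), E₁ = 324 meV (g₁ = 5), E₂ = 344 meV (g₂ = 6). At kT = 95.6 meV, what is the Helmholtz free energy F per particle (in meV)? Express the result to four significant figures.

-134.9 meV

Eᵢ/kT = 0.283473, 3.38912, 3.59833.
Z = Σ gᵢe^(−Eᵢ/kT) = 5·e^(−0.283473) + 5·e^(−3.38912) + 6·e^(−3.59833) = 3.76582 + 0.168692 + 0.164216 = 4.09873.
F = −kT ln Z = −95.6 × ln(4.09873) = −95.6 × 1.41068 = -134.9 meV.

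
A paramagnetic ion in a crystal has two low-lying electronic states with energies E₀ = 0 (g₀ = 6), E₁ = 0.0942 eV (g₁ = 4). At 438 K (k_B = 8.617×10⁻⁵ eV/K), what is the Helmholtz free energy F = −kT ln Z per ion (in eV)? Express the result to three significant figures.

-0.0696 eV

k_BT = 8.617×10⁻⁵ × 438 K = 0.037742 eV.
Eᵢ/kT = 0, 2.4959.
Z = Σ gᵢe^(−Eᵢ/kT) = 6·e^(−0) + 4·e^(−2.4959) = 6.0000 + 0.32969 = 6.3297.
F = −kT ln Z = −0.037742 × ln(6.3297) = −0.037742 × 1.8453 = -0.0696 eV.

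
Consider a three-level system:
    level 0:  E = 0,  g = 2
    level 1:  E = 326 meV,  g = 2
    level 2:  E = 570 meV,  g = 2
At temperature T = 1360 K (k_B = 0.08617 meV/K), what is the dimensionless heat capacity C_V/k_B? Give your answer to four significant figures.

0.5803

k_BT = 0.08617 × 1360 K = 117.191 meV.
Eᵢ/kT = 0, 2.78178, 4.86385.
Z = Σ gᵢe^(−Eᵢ/kT) = 2·e^(−0) + 2·e^(−2.78178) + 2·e^(−4.86385) = 2.00000 + 0.123856 + 0.0154414 = 2.13930.
⟨E⟩ = 22.9882 meV, ⟨E²⟩ = 8498.03 meV².
C_V/k_B = (⟨E²⟩ − ⟨E⟩²)/(kT)² = (8498.03 − 528.457)/13733.7 = 0.5803.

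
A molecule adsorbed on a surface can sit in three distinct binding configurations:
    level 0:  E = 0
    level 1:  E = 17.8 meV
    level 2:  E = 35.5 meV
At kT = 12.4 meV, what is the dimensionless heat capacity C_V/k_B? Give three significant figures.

Eᵢ/kT = 0, 1.4355, 2.8629.
Z = Σ e^(−Eᵢ/kT) = e^(−0) + e^(−1.4355) + e^(−2.8629) = 1.0000 + 0.23800 + 0.057103 = 1.2951.
⟨E⟩ = 4.8363 meV, ⟨E²⟩ = 113.79 meV².
C_V/k_B = (⟨E²⟩ − ⟨E⟩²)/(kT)² = (113.79 − 23.390)/153.76 = 0.588.

0.588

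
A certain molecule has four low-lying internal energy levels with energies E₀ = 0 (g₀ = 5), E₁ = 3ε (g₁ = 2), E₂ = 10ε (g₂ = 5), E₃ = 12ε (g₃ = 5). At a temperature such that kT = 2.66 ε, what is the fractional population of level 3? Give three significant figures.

0.00944

Eᵢ/kT = 0, 1.1278, 3.7594, 4.5113.
Z = Σ gᵢe^(−Eᵢ/kT) = 5·e^(−0) + 2·e^(−1.1278) + 5·e^(−3.7594) + 5·e^(−4.5113) = 5.0000 + 0.64749 + 0.11649 + 0.054921 = 5.8189.
P₃ = g₃ e^(−E₃/kT) / Z = 0.054921/5.8189 = 0.00944.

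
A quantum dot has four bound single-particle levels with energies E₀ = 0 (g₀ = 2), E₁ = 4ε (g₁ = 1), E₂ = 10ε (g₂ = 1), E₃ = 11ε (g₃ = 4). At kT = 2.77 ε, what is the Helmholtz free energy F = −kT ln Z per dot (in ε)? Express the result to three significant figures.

-2.35 ε

Eᵢ/kT = 0, 1.4440, 3.6101, 3.9711.
Z = Σ gᵢe^(−Eᵢ/kT) = 2·e^(−0) + 1·e^(−1.4440) + 1·e^(−3.6101) + 4·e^(−3.9711) = 2.0000 + 0.23598 + 0.027049 + 0.075411 = 2.3384.
F = −kT ln Z = −2.77 × ln(2.3384) = −2.77 × 0.84947 = -2.35 ε.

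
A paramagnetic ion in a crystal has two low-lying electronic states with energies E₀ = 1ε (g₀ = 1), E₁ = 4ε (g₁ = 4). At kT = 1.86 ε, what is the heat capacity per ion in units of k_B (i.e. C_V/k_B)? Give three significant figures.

Eᵢ/kT = 0.53763, 2.1505.
Z = Σ gᵢe^(−Eᵢ/kT) = 1·e^(−0.53763) + 4·e^(−2.1505) = 0.58413 + 0.46570 = 1.0498.
⟨E⟩ = 2.3309 ε, ⟨E²⟩ = 7.6542 ε².
C_V/k_B = (⟨E²⟩ − ⟨E⟩²)/(kT)² = (7.6542 − 5.4331)/3.4596 = 0.642.

0.642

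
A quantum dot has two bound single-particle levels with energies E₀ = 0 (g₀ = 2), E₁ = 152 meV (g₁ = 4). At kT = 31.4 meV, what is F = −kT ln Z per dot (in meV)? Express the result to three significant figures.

-22.3 meV

Eᵢ/kT = 0, 4.8408.
Z = Σ gᵢe^(−Eᵢ/kT) = 2·e^(−0) + 4·e^(−4.8408) = 2.0000 + 0.031603 = 2.0316.
F = −kT ln Z = −31.4 × ln(2.0316) = −31.4 × 0.70882 = -22.3 meV.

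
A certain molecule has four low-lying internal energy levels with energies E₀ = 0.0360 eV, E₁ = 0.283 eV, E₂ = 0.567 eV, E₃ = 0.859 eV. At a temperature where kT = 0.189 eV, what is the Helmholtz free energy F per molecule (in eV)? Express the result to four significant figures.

-0.01984 eV

Eᵢ/kT = 0.190476, 1.49735, 3.00000, 4.54497.
Z = Σ e^(−Eᵢ/kT) = e^(−0.190476) + e^(−1.49735) + e^(−3.00000) + e^(−4.54497) = 0.826566 + 0.223722 + 0.0497871 + 0.0106205 = 1.11070.
F = −kT ln Z = −0.189 × ln(1.11070) = −0.189 × 0.104990 = -0.01984 eV.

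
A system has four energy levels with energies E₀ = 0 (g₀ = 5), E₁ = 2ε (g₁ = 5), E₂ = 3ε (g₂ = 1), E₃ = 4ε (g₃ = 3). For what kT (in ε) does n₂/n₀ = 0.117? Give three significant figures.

n₂/n₀ = (g₂/g₀) exp[−(E₂−E₀)/kT] = 0.117.
⇒ (E₂−E₀)/kT = ln((1/5)/0.117) = ln(1.7094) = 0.53614.
kT = 3ε / 0.53614 = 5.60 ε.

5.60 ε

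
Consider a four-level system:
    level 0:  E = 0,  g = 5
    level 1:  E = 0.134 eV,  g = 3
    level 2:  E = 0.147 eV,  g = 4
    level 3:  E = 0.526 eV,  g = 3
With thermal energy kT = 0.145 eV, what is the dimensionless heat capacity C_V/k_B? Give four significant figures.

0.3235

Eᵢ/kT = 0, 0.924138, 1.01379, 3.62759.
Z = Σ gᵢe^(−Eᵢ/kT) = 5·e^(−0) + 3·e^(−0.924138) + 4·e^(−1.01379) + 3·e^(−3.62759) = 5.00000 + 1.19062 + 1.45136 + 0.0797405 = 7.72172.
⟨E⟩ = 0.0537233 eV, ⟨E²⟩ = 0.00968741 eV².
C_V/k_B = (⟨E²⟩ − ⟨E⟩²)/(kT)² = (0.00968741 − 0.00288619)/0.0210250 = 0.3235.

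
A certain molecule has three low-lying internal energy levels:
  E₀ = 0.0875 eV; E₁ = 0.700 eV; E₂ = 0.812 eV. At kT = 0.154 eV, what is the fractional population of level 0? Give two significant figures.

Eᵢ/kT = 0.5682, 4.545, 5.273.
Z = Σ e^(−Eᵢ/kT) = e^(−0.5682) + e^(−4.545) + e^(−5.273) = 0.5665 + 0.01062 + 0.005128 = 0.5822.
P₀ = e^(−E₀/kT) / Z = 0.5665/0.5822 = 0.97.

0.97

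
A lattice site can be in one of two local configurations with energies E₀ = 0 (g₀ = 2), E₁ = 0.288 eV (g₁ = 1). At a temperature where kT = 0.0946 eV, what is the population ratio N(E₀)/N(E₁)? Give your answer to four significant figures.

41.99

n₀/n₁ = (g₀/g₁) exp[−(E₀−E₁)/kT] = (2/1) × exp(−(-0.288 eV)/(0.0946 eV)) = (2/1) × exp(3.04440) = 41.99.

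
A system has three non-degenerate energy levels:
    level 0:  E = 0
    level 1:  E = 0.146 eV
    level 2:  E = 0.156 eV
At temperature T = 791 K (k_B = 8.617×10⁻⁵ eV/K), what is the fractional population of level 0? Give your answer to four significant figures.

k_BT = 8.617×10⁻⁵ × 791 K = 0.0681605 eV.
Eᵢ/kT = 0, 2.14200, 2.28872.
Z = Σ e^(−Eᵢ/kT) = e^(−0) + e^(−2.14200) + e^(−2.28872) = 1.00000 + 0.117420 + 0.101396 = 1.21882.
P₀ = e^(−E₀/kT) / Z = 1.00000/1.21882 = 0.8205.

0.8205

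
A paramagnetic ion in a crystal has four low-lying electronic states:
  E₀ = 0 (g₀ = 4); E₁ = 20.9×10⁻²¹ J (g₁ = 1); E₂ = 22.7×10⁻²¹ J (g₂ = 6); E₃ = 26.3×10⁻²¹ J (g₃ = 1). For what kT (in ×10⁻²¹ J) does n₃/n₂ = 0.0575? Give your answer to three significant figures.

n₃/n₂ = (g₃/g₂) exp[−(E₃−E₂)/kT] = 0.0575.
⇒ (E₃−E₂)/kT = ln((1/6)/0.0575) = ln(2.8986) = 1.0642.
kT = 3.6 ×10⁻²¹ J / 1.0642 = 3.38 ×10⁻²¹ J.

3.38 ×10⁻²¹ J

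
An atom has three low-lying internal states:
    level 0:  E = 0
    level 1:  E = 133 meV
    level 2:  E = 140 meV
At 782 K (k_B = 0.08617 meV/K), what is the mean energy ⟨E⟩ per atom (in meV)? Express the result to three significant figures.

28.5 meV

k_BT = 0.08617 × 782 K = 67.385 meV.
Eᵢ/kT = 0, 1.9737, 2.0776.
Z = Σ e^(−Eᵢ/kT) = e^(−0) + e^(−1.9737) + e^(−2.0776) = 1.0000 + 0.13894 + 0.12523 = 1.2642.
⟨E⟩ = Σ Eᵢ e^(−Eᵢ/kT) / Z = (0·1.0000 + 133·0.13894 + 140·0.12523) / 1.2642 = 28.5 meV.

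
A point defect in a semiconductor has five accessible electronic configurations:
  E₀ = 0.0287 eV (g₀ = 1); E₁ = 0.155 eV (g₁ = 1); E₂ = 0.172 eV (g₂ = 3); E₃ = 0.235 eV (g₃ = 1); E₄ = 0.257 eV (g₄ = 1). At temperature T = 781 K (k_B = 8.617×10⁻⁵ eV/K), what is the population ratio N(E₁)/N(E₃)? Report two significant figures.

3.3

k_BT = 8.617×10⁻⁵ × 781 K = 0.06730 eV.
n₁/n₃ = (g₁/g₃) exp[−(E₁−E₃)/kT] = (1/1) × exp(−(-0.080 eV)/(0.06730 eV)) = (1/1) × exp(1.189) = 3.3.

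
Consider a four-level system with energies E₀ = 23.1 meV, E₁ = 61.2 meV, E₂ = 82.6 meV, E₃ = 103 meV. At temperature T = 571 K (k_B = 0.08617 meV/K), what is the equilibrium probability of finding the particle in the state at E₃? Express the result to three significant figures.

k_BT = 0.08617 × 571 K = 49.203 meV.
Eᵢ/kT = 0.46948, 1.2438, 1.6788, 2.0934.
Z = Σ e^(−Eᵢ/kT) = e^(−0.46948) + e^(−1.2438) + e^(−1.6788) + e^(−2.0934) = 0.62533 + 0.28829 + 0.18660 + 0.12327 = 1.2235.
P₃ = e^(−E₃/kT) / Z = 0.12327/1.2235 = 0.101.

0.101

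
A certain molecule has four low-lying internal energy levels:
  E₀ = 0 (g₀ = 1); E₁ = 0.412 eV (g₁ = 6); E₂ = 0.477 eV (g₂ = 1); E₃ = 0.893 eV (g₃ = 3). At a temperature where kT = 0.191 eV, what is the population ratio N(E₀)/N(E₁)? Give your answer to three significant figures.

n₀/n₁ = (g₀/g₁) exp[−(E₀−E₁)/kT] = (1/6) × exp(−(-0.412 eV)/(0.191 eV)) = (1/6) × exp(2.1571) = 1.44.

1.44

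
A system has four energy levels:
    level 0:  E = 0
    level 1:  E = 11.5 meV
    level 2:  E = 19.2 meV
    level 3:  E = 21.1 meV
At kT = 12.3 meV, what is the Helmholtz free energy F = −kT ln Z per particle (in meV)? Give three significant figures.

Eᵢ/kT = 0, 0.93496, 1.5610, 1.7154.
Z = Σ e^(−Eᵢ/kT) = e^(−0) + e^(−0.93496) + e^(−1.5610) + e^(−1.7154) = 1.0000 + 0.39260 + 0.20993 + 0.17989 = 1.7824.
F = −kT ln Z = −12.3 × ln(1.7824) = −12.3 × 0.57796 = -7.11 meV.

-7.11 meV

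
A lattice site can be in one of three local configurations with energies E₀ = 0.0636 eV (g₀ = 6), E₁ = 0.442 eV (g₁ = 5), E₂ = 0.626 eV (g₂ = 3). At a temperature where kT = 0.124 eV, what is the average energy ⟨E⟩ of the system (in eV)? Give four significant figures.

0.08076 eV

Eᵢ/kT = 0.512903, 3.56452, 5.04839.
Z = Σ gᵢe^(−Eᵢ/kT) = 6·e^(−0.512903) + 5·e^(−3.56452) + 3·e^(−5.04839) = 3.59253 + 0.141553 + 0.0192590 = 3.75334.
⟨E⟩ = Σ Eᵢ gᵢe^(−Eᵢ/kT) / Z = (0.0636·3.59253 + 0.442·0.141553 + 0.626·0.0192590) / 3.75334 = 0.08076 eV.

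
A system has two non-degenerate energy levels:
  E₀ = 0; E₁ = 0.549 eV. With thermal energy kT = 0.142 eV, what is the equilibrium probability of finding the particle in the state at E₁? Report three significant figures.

Eᵢ/kT = 0, 3.8662.
Z = Σ e^(−Eᵢ/kT) = e^(−0) + e^(−3.8662) = 1.0000 + 0.020938 = 1.0209.
P₁ = e^(−E₁/kT) / Z = 0.020938/1.0209 = 0.0205.

0.0205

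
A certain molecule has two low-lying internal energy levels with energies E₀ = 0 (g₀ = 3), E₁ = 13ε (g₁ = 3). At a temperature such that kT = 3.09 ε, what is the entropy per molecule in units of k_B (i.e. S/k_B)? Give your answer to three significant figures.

1.18

Eᵢ/kT = 0, 4.2071.
Z = Σ gᵢe^(−Eᵢ/kT) = 3·e^(−0) + 3·e^(−4.2071) = 3.0000 + 0.044668 = 3.0447.
⟨E⟩ = Σ EᵢPᵢ = 0.19072 ε.
S/k_B = ln Z + ⟨E⟩/kT = ln(3.0447) + 0.19072/3.09 = 1.1134 + 0.061722 = 1.18.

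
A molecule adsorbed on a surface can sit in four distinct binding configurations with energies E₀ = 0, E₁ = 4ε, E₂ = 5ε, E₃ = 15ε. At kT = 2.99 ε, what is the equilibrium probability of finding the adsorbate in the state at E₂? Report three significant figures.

Eᵢ/kT = 0, 1.3378, 1.6722, 5.0167.
Z = Σ e^(−Eᵢ/kT) = e^(−0) + e^(−1.3378) + e^(−1.6722) + e^(−5.0167) = 1.0000 + 0.26242 + 0.18783 + 0.0066264 = 1.4569.
P₂ = e^(−E₂/kT) / Z = 0.18783/1.4569 = 0.129.

0.129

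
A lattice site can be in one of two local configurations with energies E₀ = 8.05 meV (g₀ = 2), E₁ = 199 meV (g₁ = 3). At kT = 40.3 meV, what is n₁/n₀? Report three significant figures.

n₁/n₀ = (g₁/g₀) exp[−(E₁−E₀)/kT] = (3/2) × exp(−(190.95 meV)/(40.3 meV)) = (3/2) × exp(-4.7382) = 0.0131.

0.0131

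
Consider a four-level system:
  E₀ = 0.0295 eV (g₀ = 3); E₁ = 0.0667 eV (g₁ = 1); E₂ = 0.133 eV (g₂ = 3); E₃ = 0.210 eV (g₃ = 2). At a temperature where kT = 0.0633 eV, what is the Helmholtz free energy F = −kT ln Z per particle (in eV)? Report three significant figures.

Eᵢ/kT = 0.46603, 1.0537, 2.1011, 3.3175.
Z = Σ gᵢe^(−Eᵢ/kT) = 3·e^(−0.46603) + 1·e^(−1.0537) + 3·e^(−2.1011) + 2·e^(−3.3175) = 1.8825 + 0.34865 + 0.36697 + 0.072487 = 2.6706.
F = −kT ln Z = −0.0633 × ln(2.6706) = −0.0633 × 0.98230 = -0.0622 eV.

-0.0622 eV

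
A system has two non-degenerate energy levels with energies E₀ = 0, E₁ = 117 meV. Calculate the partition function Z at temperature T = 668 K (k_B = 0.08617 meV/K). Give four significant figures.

Z = 1.131

k_BT = 0.08617 × 668 K = 57.5616 meV.
Eᵢ/kT = 0, 2.03261.
Z = Σ e^(−Eᵢ/kT) = e^(−0) + e^(−2.03261) = 1.00000 + 0.130993 = 1.13099.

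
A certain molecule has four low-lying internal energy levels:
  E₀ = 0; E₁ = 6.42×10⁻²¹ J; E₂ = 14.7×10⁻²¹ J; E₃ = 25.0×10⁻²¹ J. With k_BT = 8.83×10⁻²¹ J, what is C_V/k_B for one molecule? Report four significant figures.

Eᵢ/kT = 0, 0.727067, 1.66478, 2.83126.
Z = Σ e^(−Eᵢ/kT) = e^(−0) + e^(−0.727067) + e^(−1.66478) + e^(−2.83126) = 1.00000 + 0.483325 + 0.189232 + 0.0589385 = 1.73150.
⟨E⟩ = 4.24956, ⟨E²⟩ = 56.3954.
C_V/k_B = (⟨E²⟩ − ⟨E⟩²)/(kT)² = (56.3954 − 18.0588)/77.9689 = 0.4917.

0.4917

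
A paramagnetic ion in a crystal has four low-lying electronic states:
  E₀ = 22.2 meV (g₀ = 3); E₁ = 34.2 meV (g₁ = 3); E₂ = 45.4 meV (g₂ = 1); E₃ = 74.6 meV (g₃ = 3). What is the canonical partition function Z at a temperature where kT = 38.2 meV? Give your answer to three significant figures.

Z = 3.63

Eᵢ/kT = 0.58115, 0.89529, 1.1885, 1.9529.
Z = Σ gᵢe^(−Eᵢ/kT) = 3·e^(−0.58115) + 3·e^(−0.89529) + 1·e^(−1.1885) + 3·e^(−1.9529) = 1.6778 + 1.2255 + 0.30468 + 0.42559 = 3.6336.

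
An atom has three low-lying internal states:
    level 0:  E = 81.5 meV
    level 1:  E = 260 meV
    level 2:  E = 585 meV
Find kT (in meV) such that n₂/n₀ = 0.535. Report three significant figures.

805 meV

n₂/n₀ = exp[−(E₂−E₀)/kT] = 0.535.
⇒ (E₂−E₀)/kT = ln(1/0.535) = ln(1.8692) = 0.62551.
kT = 503.5 meV / 0.62551 = 805 meV.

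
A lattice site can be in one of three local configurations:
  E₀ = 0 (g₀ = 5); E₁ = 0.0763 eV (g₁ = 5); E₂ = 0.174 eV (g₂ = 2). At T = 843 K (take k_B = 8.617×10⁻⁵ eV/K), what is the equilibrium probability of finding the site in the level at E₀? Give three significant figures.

0.721

k_BT = 8.617×10⁻⁵ × 843 K = 0.072641 eV.
Eᵢ/kT = 0, 1.0504, 2.3953.
Z = Σ gᵢe^(−Eᵢ/kT) = 5·e^(−0) + 5·e^(−1.0504) + 2·e^(−2.3953) = 5.0000 + 1.7490 + 0.18229 = 6.9313.
P₀ = g₀ e^(−E₀/kT) / Z = 5.0000/6.9313 = 0.721.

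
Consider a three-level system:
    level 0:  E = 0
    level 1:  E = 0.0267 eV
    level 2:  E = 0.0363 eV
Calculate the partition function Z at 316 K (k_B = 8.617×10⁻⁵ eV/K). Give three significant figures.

k_BT = 8.617×10⁻⁵ × 316 K = 0.027230 eV.
Eᵢ/kT = 0, 0.98054, 1.3331.
Z = Σ e^(−Eᵢ/kT) = e^(−0) + e^(−0.98054) + e^(−1.3331) = 1.0000 + 0.37511 + 0.26366 = 1.6388.

Z = 1.64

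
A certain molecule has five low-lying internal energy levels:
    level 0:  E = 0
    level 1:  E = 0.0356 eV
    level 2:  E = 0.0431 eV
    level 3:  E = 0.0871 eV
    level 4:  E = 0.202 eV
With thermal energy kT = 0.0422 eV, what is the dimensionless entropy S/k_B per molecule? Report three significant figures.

1.19

Eᵢ/kT = 0, 0.84360, 1.0213, 2.0640, 4.7867.
Z = Σ e^(−Eᵢ/kT) = e^(−0) + e^(−0.84360) + e^(−1.0213) + e^(−2.0640) + e^(−4.7867) = 1.0000 + 0.43016 + 0.36013 + 0.12695 + 0.0083399 = 1.9256.
⟨E⟩ = Σ EᵢPᵢ = 0.022631 eV.
S/k_B = ln Z + ⟨E⟩/kT = ln(1.9256) + 0.022631/0.0422 = 0.65524 + 0.53628 = 1.19.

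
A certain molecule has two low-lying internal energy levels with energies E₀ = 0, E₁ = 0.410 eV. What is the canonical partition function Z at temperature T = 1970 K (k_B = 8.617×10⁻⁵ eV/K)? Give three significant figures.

Z = 1.09

k_BT = 8.617×10⁻⁵ × 1970 K = 0.16975 eV.
Eᵢ/kT = 0, 2.4153.
Z = Σ e^(−Eᵢ/kT) = e^(−0) + e^(−2.4153) = 1.0000 + 0.089341 = 1.0893.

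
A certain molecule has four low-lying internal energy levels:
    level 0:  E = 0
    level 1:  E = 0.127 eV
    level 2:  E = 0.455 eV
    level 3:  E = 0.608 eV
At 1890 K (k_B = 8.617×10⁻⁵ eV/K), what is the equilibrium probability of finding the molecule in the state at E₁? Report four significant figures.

0.2970

k_BT = 8.617×10⁻⁵ × 1890 K = 0.162861 eV.
Eᵢ/kT = 0, 0.779806, 2.79379, 3.73324.
Z = Σ e^(−Eᵢ/kT) = e^(−0) + e^(−0.779806) + e^(−2.79379) + e^(−3.73324) = 1.00000 + 0.458495 + 0.0611889 + 0.0239152 = 1.54360.
P₁ = e^(−E₁/kT) / Z = 0.458495/1.54360 = 0.2970.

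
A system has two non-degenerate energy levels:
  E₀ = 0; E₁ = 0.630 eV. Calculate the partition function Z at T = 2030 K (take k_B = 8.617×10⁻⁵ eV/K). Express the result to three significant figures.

k_BT = 8.617×10⁻⁵ × 2030 K = 0.17493 eV.
Eᵢ/kT = 0, 3.6014.
Z = Σ e^(−Eᵢ/kT) = e^(−0) + e^(−3.6014) = 1.0000 + 0.027285 = 1.0273.

Z = 1.03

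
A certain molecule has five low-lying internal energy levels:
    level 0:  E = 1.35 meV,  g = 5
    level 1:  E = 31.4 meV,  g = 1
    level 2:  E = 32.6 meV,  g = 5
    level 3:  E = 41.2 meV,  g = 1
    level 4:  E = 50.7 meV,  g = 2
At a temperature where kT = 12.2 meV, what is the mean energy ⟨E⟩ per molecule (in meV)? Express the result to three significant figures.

Eᵢ/kT = 0.11066, 2.5738, 2.6721, 3.3770, 4.1557.
Z = Σ gᵢe^(−Eᵢ/kT) = 5·e^(−0.11066) + 1·e^(−2.5738) + 5·e^(−2.6721) + 1·e^(−3.3770) + 2·e^(−4.1557) = 4.4762 + 0.076245 + 0.34553 + 0.034150 + 0.031350 = 4.9635.
⟨E⟩ = Σ Eᵢ gᵢe^(−Eᵢ/kT) / Z = (1.35·4.4762 + 31.4·0.076245 + 32.6·0.34553 + 41.2·0.034150 + 50.7·0.031350) / 4.9635 = 4.57 meV.

4.57 meV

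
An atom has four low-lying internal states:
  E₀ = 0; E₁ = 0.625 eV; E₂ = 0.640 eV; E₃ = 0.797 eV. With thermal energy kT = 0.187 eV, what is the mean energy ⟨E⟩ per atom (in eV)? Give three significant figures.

Eᵢ/kT = 0, 3.3422, 3.4225, 4.2620.
Z = Σ e^(−Eᵢ/kT) = e^(−0) + e^(−3.3422) + e^(−3.4225) + e^(−4.2620) = 1.0000 + 0.035359 + 0.032631 + 0.014094 = 1.0821.
⟨E⟩ = Σ Eᵢ e^(−Eᵢ/kT) / Z = (0·1.0000 + 0.625·0.035359 + 0.640·0.032631 + 0.797·0.014094) / 1.0821 = 0.0501 eV.

0.0501 eV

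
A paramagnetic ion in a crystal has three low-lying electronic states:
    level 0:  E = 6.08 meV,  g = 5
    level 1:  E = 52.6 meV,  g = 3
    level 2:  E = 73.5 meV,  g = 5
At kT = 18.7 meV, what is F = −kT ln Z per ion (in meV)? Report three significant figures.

Eᵢ/kT = 0.32513, 2.8128, 3.9305.
Z = Σ gᵢe^(−Eᵢ/kT) = 5·e^(−0.32513) + 3·e^(−2.8128) + 5·e^(−3.9305) = 3.6122 + 0.18011 + 0.098169 = 3.8905.
F = −kT ln Z = −18.7 × ln(3.8905) = −18.7 × 1.3585 = -25.4 meV.

-25.4 meV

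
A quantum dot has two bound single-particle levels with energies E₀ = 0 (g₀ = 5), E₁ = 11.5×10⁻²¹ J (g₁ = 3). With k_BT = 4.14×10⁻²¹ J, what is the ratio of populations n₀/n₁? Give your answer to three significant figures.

n₀/n₁ = (g₀/g₁) exp[−(E₀−E₁)/kT] = (5/3) × exp(−(-11.5 ×10⁻²¹ J)/(4.14 ×10⁻²¹ J)) = (5/3) × exp(2.7778) = 26.8.

26.8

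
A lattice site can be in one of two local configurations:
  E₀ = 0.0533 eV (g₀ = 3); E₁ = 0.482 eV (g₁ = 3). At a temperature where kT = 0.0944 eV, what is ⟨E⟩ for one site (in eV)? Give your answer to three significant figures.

Eᵢ/kT = 0.56462, 5.1059.
Z = Σ gᵢe^(−Eᵢ/kT) = 3·e^(−0.56462) + 3·e^(−5.1059) = 1.7057 + 0.018183 = 1.7239.
⟨E⟩ = Σ Eᵢ gᵢe^(−Eᵢ/kT) / Z = (0.0533·1.7057 + 0.482·0.018183) / 1.7239 = 0.0578 eV.

0.0578 eV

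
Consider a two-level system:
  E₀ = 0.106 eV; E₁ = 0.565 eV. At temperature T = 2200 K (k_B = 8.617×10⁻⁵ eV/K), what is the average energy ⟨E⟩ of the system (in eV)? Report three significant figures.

0.143 eV

k_BT = 8.617×10⁻⁵ × 2200 K = 0.18957 eV.
Eᵢ/kT = 0.55916, 2.9804.
Z = Σ e^(−Eᵢ/kT) = e^(−0.55916) + e^(−2.9804) = 0.57169 + 0.050773 = 0.62246.
⟨E⟩ = Σ Eᵢ e^(−Eᵢ/kT) / Z = (0.106·0.57169 + 0.565·0.050773) / 0.62246 = 0.143 eV.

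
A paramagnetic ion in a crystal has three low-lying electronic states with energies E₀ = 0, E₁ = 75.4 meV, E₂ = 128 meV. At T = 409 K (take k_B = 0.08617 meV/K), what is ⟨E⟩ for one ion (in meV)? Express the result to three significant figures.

k_BT = 0.08617 × 409 K = 35.244 meV.
Eᵢ/kT = 0, 2.1394, 3.6318.
Z = Σ e^(−Eᵢ/kT) = e^(−0) + e^(−2.1394) + e^(−3.6318) = 1.0000 + 0.11773 + 0.026468 = 1.1442.
⟨E⟩ = Σ Eᵢ e^(−Eᵢ/kT) / Z = (0·1.0000 + 75.4·0.11773 + 128·0.026468) / 1.1442 = 10.7 meV.

10.7 meV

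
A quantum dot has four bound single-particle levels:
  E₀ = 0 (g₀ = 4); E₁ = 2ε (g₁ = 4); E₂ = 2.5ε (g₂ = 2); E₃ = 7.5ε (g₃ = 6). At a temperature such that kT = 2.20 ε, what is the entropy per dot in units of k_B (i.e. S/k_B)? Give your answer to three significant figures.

Eᵢ/kT = 0, 0.90909, 1.1364, 3.4091.
Z = Σ gᵢe^(−Eᵢ/kT) = 4·e^(−0) + 4·e^(−0.90909) + 2·e^(−1.1364) + 6·e^(−3.4091) = 4.0000 + 1.6116 + 0.64194 + 0.19843 = 6.4520.
⟨E⟩ = Σ EᵢPᵢ = 0.97896 ε.
S/k_B = ln Z + ⟨E⟩/kT = ln(6.4520) + 0.97896/2.20 = 1.8644 + 0.44498 = 2.31.

2.31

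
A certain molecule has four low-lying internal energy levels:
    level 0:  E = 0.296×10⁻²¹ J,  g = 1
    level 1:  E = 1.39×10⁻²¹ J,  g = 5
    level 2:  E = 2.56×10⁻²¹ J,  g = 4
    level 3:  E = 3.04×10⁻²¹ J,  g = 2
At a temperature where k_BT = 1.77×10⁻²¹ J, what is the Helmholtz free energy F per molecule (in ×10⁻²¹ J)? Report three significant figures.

Eᵢ/kT = 0.16723, 0.78531, 1.4463, 1.7175.
Z = Σ gᵢe^(−Eᵢ/kT) = 1·e^(−0.16723) + 5·e^(−0.78531) + 4·e^(−1.4463) + 2·e^(−1.7175) = 0.84601 + 2.2799 + 0.94176 + 0.35903 = 4.4267.
F = −kT ln Z = −1.77 × ln(4.4267) = −1.77 × 1.4877 = -2.63 ×10⁻²¹ J.

-2.63 ×10⁻²¹ J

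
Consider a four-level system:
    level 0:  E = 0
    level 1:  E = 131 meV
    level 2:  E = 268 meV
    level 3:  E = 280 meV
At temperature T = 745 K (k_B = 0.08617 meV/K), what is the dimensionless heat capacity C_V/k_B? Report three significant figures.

0.798

k_BT = 0.08617 × 745 K = 64.197 meV.
Eᵢ/kT = 0, 2.0406, 4.1746, 4.3616.
Z = Σ e^(−Eᵢ/kT) = e^(−0) + e^(−2.0406) + e^(−4.1746) + e^(−4.3616) = 1.0000 + 0.12995 + 0.015381 + 0.012758 = 1.1581.
⟨E⟩ = 21.343 meV, ⟨E²⟩ = 3743.2 meV².
C_V/k_B = (⟨E²⟩ − ⟨E⟩²)/(kT)² = (3743.2 − 455.52)/4121.3 = 0.798.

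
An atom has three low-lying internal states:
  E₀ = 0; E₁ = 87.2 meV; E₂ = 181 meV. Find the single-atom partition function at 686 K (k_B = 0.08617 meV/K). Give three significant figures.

Z = 1.28

k_BT = 0.08617 × 686 K = 59.113 meV.
Eᵢ/kT = 0, 1.4751, 3.0619.
Z = Σ e^(−Eᵢ/kT) = e^(−0) + e^(−1.4751) + e^(−3.0619) = 1.0000 + 0.22876 + 0.046799 = 1.2756.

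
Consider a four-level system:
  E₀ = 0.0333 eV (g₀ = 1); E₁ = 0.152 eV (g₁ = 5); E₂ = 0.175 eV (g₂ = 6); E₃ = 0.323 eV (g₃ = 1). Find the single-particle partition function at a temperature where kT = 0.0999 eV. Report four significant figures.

Z = 2.889

Eᵢ/kT = 0.333333, 1.52152, 1.75175, 3.23323.
Z = Σ gᵢe^(−Eᵢ/kT) = 1·e^(−0.333333) + 5·e^(−1.52152) + 6·e^(−1.75175) + 1·e^(−3.23323) = 0.716532 + 1.09190 + 1.04082 + 0.0394299 = 2.88868.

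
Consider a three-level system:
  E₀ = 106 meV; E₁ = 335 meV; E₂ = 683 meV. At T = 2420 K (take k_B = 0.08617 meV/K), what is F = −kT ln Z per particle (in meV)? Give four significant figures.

k_BT = 0.08617 × 2420 K = 208.531 meV.
Eᵢ/kT = 0.508318, 1.60648, 3.27529.
Z = Σ e^(−Eᵢ/kT) = e^(−0.508318) + e^(−1.60648) + e^(−3.27529) = 0.601506 + 0.200592 + 0.0378059 = 0.839904.
F = −kT ln Z = −208.531 × ln(0.839904) = −208.531 × -0.174468 = 36.38 meV.

36.38 meV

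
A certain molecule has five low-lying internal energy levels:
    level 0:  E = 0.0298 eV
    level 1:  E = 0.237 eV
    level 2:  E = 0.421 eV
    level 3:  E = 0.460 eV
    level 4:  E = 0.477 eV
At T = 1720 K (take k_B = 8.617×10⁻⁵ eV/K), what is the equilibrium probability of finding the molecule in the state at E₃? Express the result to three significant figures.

0.0386

k_BT = 8.617×10⁻⁵ × 1720 K = 0.14821 eV.
Eᵢ/kT = 0.20107, 1.5991, 2.8406, 3.1037, 3.2184.
Z = Σ e^(−Eᵢ/kT) = e^(−0.20107) + e^(−1.5991) + e^(−2.8406) + e^(−3.1037) + e^(−3.2184) = 0.81786 + 0.20208 + 0.058391 + 0.044883 + 0.040019 = 1.1632.
P₃ = e^(−E₃/kT) / Z = 0.044883/1.1632 = 0.0386.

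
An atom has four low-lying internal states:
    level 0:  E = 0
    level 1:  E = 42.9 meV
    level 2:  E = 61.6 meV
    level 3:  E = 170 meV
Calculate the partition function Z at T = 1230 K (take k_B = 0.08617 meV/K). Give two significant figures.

Z = 2.4

k_BT = 0.08617 × 1230 K = 106.0 meV.
Eᵢ/kT = 0, 0.4047, 0.5811, 1.604.
Z = Σ e^(−Eᵢ/kT) = e^(−0) + e^(−0.4047) + e^(−0.5811) + e^(−1.604) = 1.000 + 0.6672 + 0.5593 + 0.2011 = 2.428.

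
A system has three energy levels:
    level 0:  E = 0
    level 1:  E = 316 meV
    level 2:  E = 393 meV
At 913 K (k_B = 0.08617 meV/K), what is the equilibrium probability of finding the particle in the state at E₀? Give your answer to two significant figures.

0.98

k_BT = 0.08617 × 913 K = 78.67 meV.
Eᵢ/kT = 0, 4.017, 4.996.
Z = Σ e^(−Eᵢ/kT) = e^(−0) + e^(−4.017) + e^(−4.996) = 1.000 + 0.01801 + 0.006765 = 1.025.
P₀ = e^(−E₀/kT) / Z = 1.000/1.025 = 0.98.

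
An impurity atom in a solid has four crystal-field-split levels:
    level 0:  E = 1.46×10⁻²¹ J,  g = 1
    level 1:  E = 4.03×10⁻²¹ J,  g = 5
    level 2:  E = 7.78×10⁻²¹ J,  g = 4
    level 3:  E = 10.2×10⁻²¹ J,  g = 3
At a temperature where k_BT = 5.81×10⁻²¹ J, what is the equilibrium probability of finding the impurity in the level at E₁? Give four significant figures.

0.5159

Eᵢ/kT = 0.251291, 0.693632, 1.33907, 1.75559.
Z = Σ gᵢe^(−Eᵢ/kT) = 1·e^(−0.251291) + 5·e^(−0.693632) + 4·e^(−1.33907) + 3·e^(−1.75559) = 0.777796 + 2.49879 + 1.04836 + 0.518416 = 4.84336.
P₁ = g₁ e^(−E₁/kT) / Z = 2.49879/4.84336 = 0.5159.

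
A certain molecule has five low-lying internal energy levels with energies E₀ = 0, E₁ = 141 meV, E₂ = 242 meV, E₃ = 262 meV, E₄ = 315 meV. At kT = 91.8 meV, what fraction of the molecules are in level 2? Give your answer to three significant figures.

0.0520

Eᵢ/kT = 0, 1.5359, 2.6362, 2.8540, 3.4314.
Z = Σ e^(−Eᵢ/kT) = e^(−0) + e^(−1.5359) + e^(−2.6362) + e^(−2.8540) + e^(−3.4314) = 1.0000 + 0.21526 + 0.071633 + 0.057613 + 0.032342 = 1.3768.
P₂ = e^(−E₂/kT) / Z = 0.071633/1.3768 = 0.0520.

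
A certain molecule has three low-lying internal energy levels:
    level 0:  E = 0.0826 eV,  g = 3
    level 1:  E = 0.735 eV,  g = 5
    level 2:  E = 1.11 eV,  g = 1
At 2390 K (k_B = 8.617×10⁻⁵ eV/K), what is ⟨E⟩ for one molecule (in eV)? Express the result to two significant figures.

0.13 eV

k_BT = 8.617×10⁻⁵ × 2390 K = 0.2059 eV.
Eᵢ/kT = 0.4012, 3.570, 5.391.
Z = Σ gᵢe^(−Eᵢ/kT) = 3·e^(−0.4012) + 5·e^(−3.570) + 1·e^(−5.391) = 2.009 + 0.1408 + 0.004557 = 2.154.
⟨E⟩ = Σ Eᵢ gᵢe^(−Eᵢ/kT) / Z = (0.0826·2.009 + 0.735·0.1408 + 1.11·0.004557) / 2.154 = 0.13 eV.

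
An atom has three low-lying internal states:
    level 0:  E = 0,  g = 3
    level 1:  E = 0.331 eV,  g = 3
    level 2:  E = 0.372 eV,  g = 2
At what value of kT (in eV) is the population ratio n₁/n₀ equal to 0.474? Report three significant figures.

0.443 eV

n₁/n₀ = (g₁/g₀) exp[−(E₁−E₀)/kT] = 0.474.
⇒ (E₁−E₀)/kT = ln((3/3)/0.474) = ln(2.1097) = 0.74655.
kT = 0.331 eV / 0.74655 = 0.443 eV.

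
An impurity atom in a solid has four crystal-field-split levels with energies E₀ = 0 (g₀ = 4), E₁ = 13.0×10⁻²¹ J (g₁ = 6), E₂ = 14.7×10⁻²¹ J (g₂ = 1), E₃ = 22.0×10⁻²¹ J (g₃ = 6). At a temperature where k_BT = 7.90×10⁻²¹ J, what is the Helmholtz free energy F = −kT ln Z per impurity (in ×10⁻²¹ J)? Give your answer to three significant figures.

Eᵢ/kT = 0, 1.6456, 1.8608, 2.7848.
Z = Σ gᵢe^(−Eᵢ/kT) = 4·e^(−0) + 6·e^(−1.6456) + 1·e^(−1.8608) + 6·e^(−2.7848) = 4.0000 + 1.1574 + 0.15555 + 0.37045 = 5.6834.
F = −kT ln Z = −7.90 × ln(5.6834) = −7.90 × 1.7375 = -13.7 ×10⁻²¹ J.

-13.7 ×10⁻²¹ J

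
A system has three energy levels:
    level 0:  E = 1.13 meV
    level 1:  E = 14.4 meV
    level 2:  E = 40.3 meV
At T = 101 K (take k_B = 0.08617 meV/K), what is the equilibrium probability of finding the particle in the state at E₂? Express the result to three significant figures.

0.00903

k_BT = 0.08617 × 101 K = 8.7032 meV.
Eᵢ/kT = 0.12984, 1.6546, 4.6305.
Z = Σ e^(−Eᵢ/kT) = e^(−0.12984) + e^(−1.6546) + e^(−4.6305) = 0.87824 + 0.19117 + 0.0097499 = 1.0792.
P₂ = e^(−E₂/kT) / Z = 0.0097499/1.0792 = 0.00903.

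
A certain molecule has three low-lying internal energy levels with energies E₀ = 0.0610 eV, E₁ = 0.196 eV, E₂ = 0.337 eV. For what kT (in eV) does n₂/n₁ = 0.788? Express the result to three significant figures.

n₂/n₁ = exp[−(E₂−E₁)/kT] = 0.788.
⇒ (E₂−E₁)/kT = ln(1/0.788) = ln(1.2690) = 0.23823.
kT = 0.141 eV / 0.23823 = 0.592 eV.

0.592 eV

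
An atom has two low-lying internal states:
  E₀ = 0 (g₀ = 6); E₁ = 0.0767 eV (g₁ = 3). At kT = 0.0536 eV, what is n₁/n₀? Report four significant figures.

0.1195

n₁/n₀ = (g₁/g₀) exp[−(E₁−E₀)/kT] = (3/6) × exp(−(0.0767 eV)/(0.0536 eV)) = (3/6) × exp(-1.43097) = 0.1195.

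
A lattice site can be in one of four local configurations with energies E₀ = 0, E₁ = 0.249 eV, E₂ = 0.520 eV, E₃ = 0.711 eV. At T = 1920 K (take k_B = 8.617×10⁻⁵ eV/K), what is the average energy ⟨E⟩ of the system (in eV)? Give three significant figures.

k_BT = 8.617×10⁻⁵ × 1920 K = 0.16545 eV.
Eᵢ/kT = 0, 1.5050, 3.1429, 4.2974.
Z = Σ e^(−Eᵢ/kT) = e^(−0) + e^(−1.5050) + e^(−3.1429) + e^(−4.2974) = 1.0000 + 0.22202 + 0.043157 + 0.013604 = 1.2788.
⟨E⟩ = Σ Eᵢ e^(−Eᵢ/kT) / Z = (0·1.0000 + 0.249·0.22202 + 0.520·0.043157 + 0.711·0.013604) / 1.2788 = 0.0683 eV.

0.0683 eV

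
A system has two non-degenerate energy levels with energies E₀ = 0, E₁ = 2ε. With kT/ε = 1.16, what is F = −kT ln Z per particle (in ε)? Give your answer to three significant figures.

Eᵢ/kT = 0, 1.7241.
Z = Σ e^(−Eᵢ/kT) = e^(−0) + e^(−1.7241) = 1.0000 + 0.17833 = 1.1783.
F = −kT ln Z = −1.16 × ln(1.1783) = −1.16 × 0.16407 = -0.190 ε.

-0.190 ε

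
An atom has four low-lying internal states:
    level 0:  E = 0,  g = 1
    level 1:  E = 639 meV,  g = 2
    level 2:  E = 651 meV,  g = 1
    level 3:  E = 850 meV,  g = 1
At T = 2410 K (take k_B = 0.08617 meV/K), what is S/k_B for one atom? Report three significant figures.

k_BT = 0.08617 × 2410 K = 207.67 meV.
Eᵢ/kT = 0, 3.0770, 3.1348, 4.0930.
Z = Σ gᵢe^(−Eᵢ/kT) = 1·e^(−0) + 2·e^(−3.0770) + 1·e^(−3.1348) + 1·e^(−4.0930) = 1.0000 + 0.092195 + 0.043508 + 0.016689 = 1.1524.
⟨E⟩ = Σ EᵢPᵢ = 88.009 meV.
S/k_B = ln Z + ⟨E⟩/kT = ln(1.1524) + 88.009/207.67 = 0.14185 + 0.42379 = 0.566.

0.566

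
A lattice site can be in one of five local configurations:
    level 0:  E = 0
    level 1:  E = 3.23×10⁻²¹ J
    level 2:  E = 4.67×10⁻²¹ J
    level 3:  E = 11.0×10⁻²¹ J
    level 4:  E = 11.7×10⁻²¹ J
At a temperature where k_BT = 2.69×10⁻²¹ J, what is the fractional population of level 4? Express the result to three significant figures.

0.00857

Eᵢ/kT = 0, 1.2007, 1.7361, 4.0892, 4.3494.
Z = Σ e^(−Eᵢ/kT) = e^(−0) + e^(−1.2007) + e^(−1.7361) + e^(−4.0892) + e^(−4.3494) = 1.0000 + 0.30098 + 0.17621 + 0.016753 + 0.012915 = 1.5069.
P₄ = e^(−E₄/kT) / Z = 0.012915/1.5069 = 0.00857.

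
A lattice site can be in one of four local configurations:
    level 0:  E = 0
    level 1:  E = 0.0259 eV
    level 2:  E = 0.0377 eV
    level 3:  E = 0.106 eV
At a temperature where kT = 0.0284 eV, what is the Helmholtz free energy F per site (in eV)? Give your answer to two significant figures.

-0.015 eV

Eᵢ/kT = 0, 0.9120, 1.327, 3.732.
Z = Σ e^(−Eᵢ/kT) = e^(−0) + e^(−0.9120) + e^(−1.327) + e^(−3.732) = 1.000 + 0.4017 + 0.2653 + 0.02394 = 1.691.
F = −kT ln Z = −0.0284 × ln(1.691) = −0.0284 × 0.5253 = -0.015 eV.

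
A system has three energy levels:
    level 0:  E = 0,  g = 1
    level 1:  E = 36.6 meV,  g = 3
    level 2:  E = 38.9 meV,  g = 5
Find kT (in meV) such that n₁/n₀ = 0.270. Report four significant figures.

n₁/n₀ = (g₁/g₀) exp[−(E₁−E₀)/kT] = 0.270.
⇒ (E₁−E₀)/kT = ln((3/1)/0.270) = ln(11.1111) = 2.40794.
kT = 36.6 meV / 2.40794 = 15.20 meV.

15.20 meV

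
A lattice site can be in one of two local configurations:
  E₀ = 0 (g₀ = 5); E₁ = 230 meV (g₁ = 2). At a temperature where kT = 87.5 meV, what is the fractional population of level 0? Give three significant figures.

Eᵢ/kT = 0, 2.6286.
Z = Σ gᵢe^(−Eᵢ/kT) = 5·e^(−0) + 2·e^(−2.6286) = 5.0000 + 0.14436 = 5.1444.
P₀ = g₀ e^(−E₀/kT) / Z = 5.0000/5.1444 = 0.972.

0.972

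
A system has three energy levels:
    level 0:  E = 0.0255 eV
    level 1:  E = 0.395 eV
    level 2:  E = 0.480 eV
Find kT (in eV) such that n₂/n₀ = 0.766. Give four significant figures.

n₂/n₀ = exp[−(E₂−E₀)/kT] = 0.766.
⇒ (E₂−E₀)/kT = ln(1/0.766) = ln(1.30548) = 0.266571.
kT = 0.4545 eV / 0.266571 = 1.705 eV.

1.705 eV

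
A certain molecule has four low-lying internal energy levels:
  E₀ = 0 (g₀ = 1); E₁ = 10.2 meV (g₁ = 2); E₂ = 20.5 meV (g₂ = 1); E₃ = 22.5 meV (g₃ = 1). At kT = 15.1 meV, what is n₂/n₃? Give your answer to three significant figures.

n₂/n₃ = (g₂/g₃) exp[−(E₂−E₃)/kT] = (1/1) × exp(−(-2.0 meV)/(15.1 meV)) = (1/1) × exp(0.13245) = 1.14.

1.14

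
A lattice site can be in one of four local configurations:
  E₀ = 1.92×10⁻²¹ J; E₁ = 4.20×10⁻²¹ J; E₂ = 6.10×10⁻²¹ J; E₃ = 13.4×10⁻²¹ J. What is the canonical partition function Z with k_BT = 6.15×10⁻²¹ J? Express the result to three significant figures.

Eᵢ/kT = 0.31220, 0.68293, 0.99187, 2.1789.
Z = Σ e^(−Eᵢ/kT) = e^(−0.31220) + e^(−0.68293) + e^(−0.99187) + e^(−2.1789) = 0.73184 + 0.50513 + 0.37088 + 0.11317 = 1.7210.

Z = 1.72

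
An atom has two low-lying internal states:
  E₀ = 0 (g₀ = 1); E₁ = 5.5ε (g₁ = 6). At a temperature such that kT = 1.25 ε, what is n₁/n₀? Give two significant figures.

0.074

n₁/n₀ = (g₁/g₀) exp[−(E₁−E₀)/kT] = (6/1) × exp(−(5.5ε)/(1.25ε)) = (6/1) × exp(-4.400) = 0.074.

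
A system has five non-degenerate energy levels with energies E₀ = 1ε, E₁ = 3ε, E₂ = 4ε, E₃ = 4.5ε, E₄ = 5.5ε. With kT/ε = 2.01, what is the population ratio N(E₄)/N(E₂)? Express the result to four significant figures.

n₄/n₂ = exp[−(E₄−E₂)/kT] = exp(−(1.5ε)/(2.01ε)) = exp(-0.746269) = 0.4741.

0.4741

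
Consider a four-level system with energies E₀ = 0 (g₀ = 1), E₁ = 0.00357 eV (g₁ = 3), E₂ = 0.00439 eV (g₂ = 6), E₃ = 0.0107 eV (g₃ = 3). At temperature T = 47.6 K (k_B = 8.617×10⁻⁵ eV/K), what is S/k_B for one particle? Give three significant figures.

k_BT = 8.617×10⁻⁵ × 47.6 K = 0.0041017 eV.
Eᵢ/kT = 0, 0.87037, 1.0703, 2.6087.
Z = Σ gᵢe^(−Eᵢ/kT) = 1·e^(−0) + 3·e^(−0.87037) + 6·e^(−1.0703) + 3·e^(−2.6087) = 1.0000 + 1.2564 + 2.0574 + 0.22089 = 4.5347.
⟨E⟩ = Σ EᵢPᵢ = 0.0035021 eV.
S/k_B = ln Z + ⟨E⟩/kT = ln(4.5347) + 0.0035021/0.0041017 = 1.5118 + 0.85382 = 2.37.

2.37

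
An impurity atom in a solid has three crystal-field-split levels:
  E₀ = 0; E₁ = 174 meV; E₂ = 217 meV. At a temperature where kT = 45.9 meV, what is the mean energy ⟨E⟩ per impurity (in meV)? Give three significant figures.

Eᵢ/kT = 0, 3.7908, 4.7277.
Z = Σ e^(−Eᵢ/kT) = e^(−0) + e^(−3.7908) + e^(−4.7277) = 1.0000 + 0.022578 + 0.0088468 = 1.0314.
⟨E⟩ = Σ Eᵢ e^(−Eᵢ/kT) / Z = (0·1.0000 + 174·0.022578 + 217·0.0088468) / 1.0314 = 5.67 meV.

5.67 meV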